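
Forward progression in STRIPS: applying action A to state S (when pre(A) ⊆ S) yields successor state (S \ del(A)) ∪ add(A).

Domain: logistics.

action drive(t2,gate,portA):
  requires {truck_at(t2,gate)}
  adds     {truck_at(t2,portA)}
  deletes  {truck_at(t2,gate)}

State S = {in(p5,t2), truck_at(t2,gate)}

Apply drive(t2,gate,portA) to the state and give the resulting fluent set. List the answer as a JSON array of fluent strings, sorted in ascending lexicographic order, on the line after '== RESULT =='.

Compute (S \ del) ∪ add:
  pre ⊆ S: {truck_at(t2,gate)} ⊆ S  — applicable
  S \ del = {in(p5,t2)}
  ∪ add   = {in(p5,t2), truck_at(t2,portA)}

== RESULT ==
["in(p5,t2)", "truck_at(t2,portA)"]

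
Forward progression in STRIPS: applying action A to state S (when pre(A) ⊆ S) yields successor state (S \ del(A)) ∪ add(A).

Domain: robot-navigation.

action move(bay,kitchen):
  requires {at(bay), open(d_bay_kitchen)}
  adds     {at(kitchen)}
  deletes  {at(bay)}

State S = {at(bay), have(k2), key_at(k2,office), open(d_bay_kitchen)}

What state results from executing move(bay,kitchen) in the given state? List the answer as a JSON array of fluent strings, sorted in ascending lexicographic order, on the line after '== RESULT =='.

Compute (S \ del) ∪ add:
  pre ⊆ S: {at(bay), open(d_bay_kitchen)} ⊆ S  — applicable
  S \ del = {have(k2), key_at(k2,office), open(d_bay_kitchen)}
  ∪ add   = {at(kitchen), have(k2), key_at(k2,office), open(d_bay_kitchen)}

== RESULT ==
["at(kitchen)", "have(k2)", "key_at(k2,office)", "open(d_bay_kitchen)"]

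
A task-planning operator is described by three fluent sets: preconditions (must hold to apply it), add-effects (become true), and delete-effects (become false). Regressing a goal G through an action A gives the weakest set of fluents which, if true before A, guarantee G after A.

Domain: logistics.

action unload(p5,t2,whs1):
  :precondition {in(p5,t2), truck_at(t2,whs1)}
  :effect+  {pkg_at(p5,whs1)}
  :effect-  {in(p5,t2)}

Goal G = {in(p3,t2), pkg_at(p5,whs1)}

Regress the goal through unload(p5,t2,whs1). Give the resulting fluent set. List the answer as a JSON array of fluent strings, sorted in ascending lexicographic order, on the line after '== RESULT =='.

Compute (G \ add) ∪ pre:
  G ∩ del = {}  (empty — regression defined)
  G \ add = {in(p3,t2), pkg_at(p5,whs1)} \ {pkg_at(p5,whs1)} = {in(p3,t2)}
  ∪ pre   = {in(p3,t2)} ∪ {in(p5,t2), truck_at(t2,whs1)}
          = {in(p3,t2), in(p5,t2), truck_at(t2,whs1)}

== RESULT ==
["in(p3,t2)", "in(p5,t2)", "truck_at(t2,whs1)"]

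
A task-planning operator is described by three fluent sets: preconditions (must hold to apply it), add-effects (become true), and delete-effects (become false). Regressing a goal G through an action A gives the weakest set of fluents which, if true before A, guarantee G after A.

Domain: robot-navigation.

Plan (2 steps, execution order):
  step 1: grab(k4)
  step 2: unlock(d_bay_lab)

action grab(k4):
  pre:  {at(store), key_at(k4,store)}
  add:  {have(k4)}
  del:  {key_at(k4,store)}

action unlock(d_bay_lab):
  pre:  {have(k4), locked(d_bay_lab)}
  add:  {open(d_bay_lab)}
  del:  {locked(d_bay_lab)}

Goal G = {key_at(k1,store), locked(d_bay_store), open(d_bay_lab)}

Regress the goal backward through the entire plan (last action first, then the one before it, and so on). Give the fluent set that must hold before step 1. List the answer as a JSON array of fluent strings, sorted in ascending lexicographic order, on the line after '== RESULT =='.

Regress step by step:
  through step 2 (unlock(d_bay_lab)): drop {open(d_bay_lab)}, keep {key_at(k1,store), locked(d_bay_store)}, require {have(k4), locked(d_bay_lab)}
    → {have(k4), key_at(k1,store), locked(d_bay_lab), locked(d_bay_store)}
  through step 1 (grab(k4)): drop {have(k4)}, keep {key_at(k1,store), locked(d_bay_lab), locked(d_bay_store)}, require {at(store), key_at(k4,store)}
    → {at(store), key_at(k1,store), key_at(k4,store), locked(d_bay_lab), locked(d_bay_store)}

== RESULT ==
["at(store)", "key_at(k1,store)", "key_at(k4,store)", "locked(d_bay_lab)", "locked(d_bay_store)"]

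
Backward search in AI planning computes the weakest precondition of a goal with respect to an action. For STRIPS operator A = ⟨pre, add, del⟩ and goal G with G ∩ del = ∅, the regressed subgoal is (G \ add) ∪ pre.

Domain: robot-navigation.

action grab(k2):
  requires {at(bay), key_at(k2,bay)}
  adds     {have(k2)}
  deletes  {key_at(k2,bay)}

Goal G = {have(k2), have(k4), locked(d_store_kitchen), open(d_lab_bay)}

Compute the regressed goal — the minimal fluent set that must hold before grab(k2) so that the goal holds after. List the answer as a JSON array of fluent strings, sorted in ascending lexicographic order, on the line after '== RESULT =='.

Compute (G \ add) ∪ pre:
  G ∩ del = {}  (empty — regression defined)
  G \ add = {have(k2), have(k4), locked(d_store_kitchen), open(d_lab_bay)} \ {have(k2)} = {have(k4), locked(d_store_kitchen), open(d_lab_bay)}
  ∪ pre   = {have(k4), locked(d_store_kitchen), open(d_lab_bay)} ∪ {at(bay), key_at(k2,bay)}
          = {at(bay), have(k4), key_at(k2,bay), locked(d_store_kitchen), open(d_lab_bay)}

== RESULT ==
["at(bay)", "have(k4)", "key_at(k2,bay)", "locked(d_store_kitchen)", "open(d_lab_bay)"]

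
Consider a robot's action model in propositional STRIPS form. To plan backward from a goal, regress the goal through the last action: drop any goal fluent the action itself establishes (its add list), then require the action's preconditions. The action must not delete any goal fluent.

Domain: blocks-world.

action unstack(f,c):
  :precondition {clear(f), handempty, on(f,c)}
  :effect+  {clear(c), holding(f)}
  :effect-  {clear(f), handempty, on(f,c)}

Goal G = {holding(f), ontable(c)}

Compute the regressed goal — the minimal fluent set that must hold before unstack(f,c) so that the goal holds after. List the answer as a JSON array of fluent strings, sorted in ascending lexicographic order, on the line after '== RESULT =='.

Compute (G \ add) ∪ pre:
  G ∩ del = {}  (empty — regression defined)
  G \ add = {holding(f), ontable(c)} \ {clear(c), holding(f)} = {ontable(c)}
  ∪ pre   = {ontable(c)} ∪ {clear(f), handempty, on(f,c)}
          = {clear(f), handempty, on(f,c), ontable(c)}

== RESULT ==
["clear(f)", "handempty", "on(f,c)", "ontable(c)"]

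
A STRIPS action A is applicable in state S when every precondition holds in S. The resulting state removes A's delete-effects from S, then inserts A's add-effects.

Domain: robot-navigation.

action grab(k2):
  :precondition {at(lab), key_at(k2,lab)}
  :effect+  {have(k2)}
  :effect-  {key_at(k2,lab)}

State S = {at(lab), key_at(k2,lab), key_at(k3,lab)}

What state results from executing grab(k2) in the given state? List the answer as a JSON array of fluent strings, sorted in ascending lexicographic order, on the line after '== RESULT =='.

Progress:
  pre ⊆ S: {at(lab), key_at(k2,lab)} ⊆ S  — applicable
  S \ del = {at(lab), key_at(k3,lab)}
  ∪ add   = {at(lab), have(k2), key_at(k3,lab)}

== RESULT ==
["at(lab)", "have(k2)", "key_at(k3,lab)"]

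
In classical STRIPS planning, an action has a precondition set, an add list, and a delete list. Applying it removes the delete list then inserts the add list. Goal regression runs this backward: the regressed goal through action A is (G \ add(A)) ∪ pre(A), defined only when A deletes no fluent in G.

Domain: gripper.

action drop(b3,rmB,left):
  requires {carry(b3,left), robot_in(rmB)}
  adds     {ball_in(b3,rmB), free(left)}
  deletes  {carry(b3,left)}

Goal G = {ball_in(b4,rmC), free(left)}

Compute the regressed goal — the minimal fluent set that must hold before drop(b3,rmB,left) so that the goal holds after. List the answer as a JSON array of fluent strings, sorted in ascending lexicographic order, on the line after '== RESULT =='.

Compute (G \ add) ∪ pre:
  G ∩ del = {}  (empty — regression defined)
  G \ add = {ball_in(b4,rmC), free(left)} \ {ball_in(b3,rmB), free(left)} = {ball_in(b4,rmC)}
  ∪ pre   = {ball_in(b4,rmC)} ∪ {carry(b3,left), robot_in(rmB)}
          = {ball_in(b4,rmC), carry(b3,left), robot_in(rmB)}

== RESULT ==
["ball_in(b4,rmC)", "carry(b3,left)", "robot_in(rmB)"]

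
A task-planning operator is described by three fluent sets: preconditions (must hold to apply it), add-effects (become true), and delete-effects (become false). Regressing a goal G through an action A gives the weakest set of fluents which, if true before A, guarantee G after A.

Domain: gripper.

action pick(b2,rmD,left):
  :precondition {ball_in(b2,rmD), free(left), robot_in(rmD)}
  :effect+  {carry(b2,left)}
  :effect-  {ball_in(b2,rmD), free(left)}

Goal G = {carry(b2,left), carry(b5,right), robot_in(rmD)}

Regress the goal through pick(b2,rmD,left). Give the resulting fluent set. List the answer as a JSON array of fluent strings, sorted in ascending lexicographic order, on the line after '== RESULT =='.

Compute (G \ add) ∪ pre:
  G ∩ del = {}  (empty — regression defined)
  G \ add = {carry(b2,left), carry(b5,right), robot_in(rmD)} \ {carry(b2,left)} = {carry(b5,right), robot_in(rmD)}
  ∪ pre   = {carry(b5,right), robot_in(rmD)} ∪ {ball_in(b2,rmD), free(left), robot_in(rmD)}
          = {ball_in(b2,rmD), carry(b5,right), free(left), robot_in(rmD)}

== RESULT ==
["ball_in(b2,rmD)", "carry(b5,right)", "free(left)", "robot_in(rmD)"]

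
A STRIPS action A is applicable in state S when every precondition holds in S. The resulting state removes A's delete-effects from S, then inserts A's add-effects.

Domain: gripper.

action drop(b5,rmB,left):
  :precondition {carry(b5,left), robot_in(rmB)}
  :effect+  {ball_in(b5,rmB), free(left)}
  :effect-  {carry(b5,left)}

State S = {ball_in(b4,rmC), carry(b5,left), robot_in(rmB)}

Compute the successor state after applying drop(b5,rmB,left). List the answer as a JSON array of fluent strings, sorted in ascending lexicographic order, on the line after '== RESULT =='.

Compute (S \ del) ∪ add:
  pre ⊆ S: {carry(b5,left), robot_in(rmB)} ⊆ S  — applicable
  S \ del = {ball_in(b4,rmC), robot_in(rmB)}
  ∪ add   = {ball_in(b4,rmC), ball_in(b5,rmB), free(left), robot_in(rmB)}

== RESULT ==
["ball_in(b4,rmC)", "ball_in(b5,rmB)", "free(left)", "robot_in(rmB)"]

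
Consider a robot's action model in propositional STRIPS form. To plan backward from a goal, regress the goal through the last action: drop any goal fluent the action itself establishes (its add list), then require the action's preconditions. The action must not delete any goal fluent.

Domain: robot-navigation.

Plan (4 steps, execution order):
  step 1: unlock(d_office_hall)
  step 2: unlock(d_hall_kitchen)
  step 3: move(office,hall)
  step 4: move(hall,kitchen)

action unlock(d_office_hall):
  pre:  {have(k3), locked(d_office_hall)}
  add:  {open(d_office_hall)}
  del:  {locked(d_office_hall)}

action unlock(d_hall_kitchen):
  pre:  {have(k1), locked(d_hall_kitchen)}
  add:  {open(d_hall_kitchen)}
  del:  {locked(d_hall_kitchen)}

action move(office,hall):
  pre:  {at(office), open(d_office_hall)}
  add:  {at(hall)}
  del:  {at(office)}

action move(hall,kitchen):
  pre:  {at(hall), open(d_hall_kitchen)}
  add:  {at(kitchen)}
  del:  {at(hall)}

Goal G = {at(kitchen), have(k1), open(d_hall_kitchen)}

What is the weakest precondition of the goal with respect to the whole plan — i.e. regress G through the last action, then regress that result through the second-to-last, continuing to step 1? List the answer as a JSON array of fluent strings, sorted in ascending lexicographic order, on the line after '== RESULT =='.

Work backward from the goal:
  through step 4 (move(hall,kitchen)): drop {at(kitchen)}, keep {have(k1), open(d_hall_kitchen)}, require {at(hall), open(d_hall_kitchen)}
    → {at(hall), have(k1), open(d_hall_kitchen)}
  through step 3 (move(office,hall)): drop {at(hall)}, keep {have(k1), open(d_hall_kitchen)}, require {at(office), open(d_office_hall)}
    → {at(office), have(k1), open(d_hall_kitchen), open(d_office_hall)}
  through step 2 (unlock(d_hall_kitchen)): drop {open(d_hall_kitchen)}, keep {at(office), have(k1), open(d_office_hall)}, require {have(k1), locked(d_hall_kitchen)}
    → {at(office), have(k1), locked(d_hall_kitchen), open(d_office_hall)}
  through step 1 (unlock(d_office_hall)): drop {open(d_office_hall)}, keep {at(office), have(k1), locked(d_hall_kitchen)}, require {have(k3), locked(d_office_hall)}
    → {at(office), have(k1), have(k3), locked(d_hall_kitchen), locked(d_office_hall)}

== RESULT ==
["at(office)", "have(k1)", "have(k3)", "locked(d_hall_kitchen)", "locked(d_office_hall)"]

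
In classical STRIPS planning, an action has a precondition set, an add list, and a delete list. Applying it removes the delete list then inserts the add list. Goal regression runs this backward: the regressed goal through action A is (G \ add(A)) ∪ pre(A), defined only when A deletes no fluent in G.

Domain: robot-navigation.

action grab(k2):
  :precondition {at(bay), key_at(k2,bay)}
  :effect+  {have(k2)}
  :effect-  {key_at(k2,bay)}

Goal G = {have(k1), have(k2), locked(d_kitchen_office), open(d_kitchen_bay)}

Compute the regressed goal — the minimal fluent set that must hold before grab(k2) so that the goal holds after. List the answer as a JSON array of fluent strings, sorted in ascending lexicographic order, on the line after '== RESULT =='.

Compute (G \ add) ∪ pre:
  G ∩ del = {}  (empty — regression defined)
  G \ add = {have(k1), have(k2), locked(d_kitchen_office), open(d_kitchen_bay)} \ {have(k2)} = {have(k1), locked(d_kitchen_office), open(d_kitchen_bay)}
  ∪ pre   = {have(k1), locked(d_kitchen_office), open(d_kitchen_bay)} ∪ {at(bay), key_at(k2,bay)}
          = {at(bay), have(k1), key_at(k2,bay), locked(d_kitchen_office), open(d_kitchen_bay)}

== RESULT ==
["at(bay)", "have(k1)", "key_at(k2,bay)", "locked(d_kitchen_office)", "open(d_kitchen_bay)"]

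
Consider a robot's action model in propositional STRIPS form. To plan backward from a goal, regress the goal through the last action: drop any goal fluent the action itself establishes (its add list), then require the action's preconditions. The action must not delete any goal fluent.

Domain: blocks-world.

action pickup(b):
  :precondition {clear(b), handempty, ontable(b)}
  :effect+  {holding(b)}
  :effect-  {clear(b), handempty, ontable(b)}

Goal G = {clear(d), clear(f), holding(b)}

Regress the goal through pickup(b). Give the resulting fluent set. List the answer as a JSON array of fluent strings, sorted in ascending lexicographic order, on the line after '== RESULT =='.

Regress:
  G ∩ del = {}  (empty — regression defined)
  G \ add = {clear(d), clear(f), holding(b)} \ {holding(b)} = {clear(d), clear(f)}
  ∪ pre   = {clear(d), clear(f)} ∪ {clear(b), handempty, ontable(b)}
          = {clear(b), clear(d), clear(f), handempty, ontable(b)}

== RESULT ==
["clear(b)", "clear(d)", "clear(f)", "handempty", "ontable(b)"]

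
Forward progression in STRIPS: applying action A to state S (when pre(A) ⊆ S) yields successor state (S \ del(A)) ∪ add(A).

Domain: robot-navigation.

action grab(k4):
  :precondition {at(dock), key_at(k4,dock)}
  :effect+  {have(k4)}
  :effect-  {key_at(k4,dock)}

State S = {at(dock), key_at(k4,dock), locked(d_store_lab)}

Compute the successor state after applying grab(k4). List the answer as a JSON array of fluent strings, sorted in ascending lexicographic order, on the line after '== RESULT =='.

Compute (S \ del) ∪ add:
  pre ⊆ S: {at(dock), key_at(k4,dock)} ⊆ S  — applicable
  S \ del = {at(dock), locked(d_store_lab)}
  ∪ add   = {at(dock), have(k4), locked(d_store_lab)}

== RESULT ==
["at(dock)", "have(k4)", "locked(d_store_lab)"]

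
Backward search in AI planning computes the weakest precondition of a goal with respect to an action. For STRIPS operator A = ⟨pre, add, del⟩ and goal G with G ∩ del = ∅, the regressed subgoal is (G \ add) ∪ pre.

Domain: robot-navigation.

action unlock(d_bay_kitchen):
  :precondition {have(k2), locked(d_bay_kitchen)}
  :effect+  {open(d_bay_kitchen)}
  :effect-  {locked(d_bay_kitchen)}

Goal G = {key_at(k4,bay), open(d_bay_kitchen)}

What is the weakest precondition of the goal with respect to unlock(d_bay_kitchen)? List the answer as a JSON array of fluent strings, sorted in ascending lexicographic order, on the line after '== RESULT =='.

Compute (G \ add) ∪ pre:
  G ∩ del = {}  (empty — regression defined)
  G \ add = {key_at(k4,bay), open(d_bay_kitchen)} \ {open(d_bay_kitchen)} = {key_at(k4,bay)}
  ∪ pre   = {key_at(k4,bay)} ∪ {have(k2), locked(d_bay_kitchen)}
          = {have(k2), key_at(k4,bay), locked(d_bay_kitchen)}

== RESULT ==
["have(k2)", "key_at(k4,bay)", "locked(d_bay_kitchen)"]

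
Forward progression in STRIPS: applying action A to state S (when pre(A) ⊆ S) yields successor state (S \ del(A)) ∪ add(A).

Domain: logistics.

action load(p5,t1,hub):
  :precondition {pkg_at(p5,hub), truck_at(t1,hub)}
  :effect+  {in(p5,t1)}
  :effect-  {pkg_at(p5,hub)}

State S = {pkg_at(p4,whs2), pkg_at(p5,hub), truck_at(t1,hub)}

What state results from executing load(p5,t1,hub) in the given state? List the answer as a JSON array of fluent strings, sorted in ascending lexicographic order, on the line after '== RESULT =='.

Progress:
  pre ⊆ S: {pkg_at(p5,hub), truck_at(t1,hub)} ⊆ S  — applicable
  S \ del = {pkg_at(p4,whs2), truck_at(t1,hub)}
  ∪ add   = {in(p5,t1), pkg_at(p4,whs2), truck_at(t1,hub)}

== RESULT ==
["in(p5,t1)", "pkg_at(p4,whs2)", "truck_at(t1,hub)"]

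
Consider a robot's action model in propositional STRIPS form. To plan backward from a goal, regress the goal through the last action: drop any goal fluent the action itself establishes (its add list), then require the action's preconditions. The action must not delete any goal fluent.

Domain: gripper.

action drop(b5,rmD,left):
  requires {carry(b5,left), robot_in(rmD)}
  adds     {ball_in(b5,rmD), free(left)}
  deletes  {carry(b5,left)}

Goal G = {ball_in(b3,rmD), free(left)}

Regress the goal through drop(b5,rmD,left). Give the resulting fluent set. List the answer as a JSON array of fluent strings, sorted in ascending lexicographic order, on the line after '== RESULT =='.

Compute (G \ add) ∪ pre:
  G ∩ del = {}  (empty — regression defined)
  G \ add = {ball_in(b3,rmD), free(left)} \ {ball_in(b5,rmD), free(left)} = {ball_in(b3,rmD)}
  ∪ pre   = {ball_in(b3,rmD)} ∪ {carry(b5,left), robot_in(rmD)}
          = {ball_in(b3,rmD), carry(b5,left), robot_in(rmD)}

== RESULT ==
["ball_in(b3,rmD)", "carry(b5,left)", "robot_in(rmD)"]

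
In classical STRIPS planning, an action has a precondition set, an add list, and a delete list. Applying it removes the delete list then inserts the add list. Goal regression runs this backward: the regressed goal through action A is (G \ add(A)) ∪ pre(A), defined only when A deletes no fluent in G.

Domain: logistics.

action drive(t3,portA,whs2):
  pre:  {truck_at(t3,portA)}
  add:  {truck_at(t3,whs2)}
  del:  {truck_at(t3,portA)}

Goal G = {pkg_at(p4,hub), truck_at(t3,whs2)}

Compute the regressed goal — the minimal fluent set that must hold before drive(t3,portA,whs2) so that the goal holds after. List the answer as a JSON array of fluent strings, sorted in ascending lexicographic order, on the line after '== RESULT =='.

Compute (G \ add) ∪ pre:
  G ∩ del = {}  (empty — regression defined)
  G \ add = {pkg_at(p4,hub), truck_at(t3,whs2)} \ {truck_at(t3,whs2)} = {pkg_at(p4,hub)}
  ∪ pre   = {pkg_at(p4,hub)} ∪ {truck_at(t3,portA)}
          = {pkg_at(p4,hub), truck_at(t3,portA)}

== RESULT ==
["pkg_at(p4,hub)", "truck_at(t3,portA)"]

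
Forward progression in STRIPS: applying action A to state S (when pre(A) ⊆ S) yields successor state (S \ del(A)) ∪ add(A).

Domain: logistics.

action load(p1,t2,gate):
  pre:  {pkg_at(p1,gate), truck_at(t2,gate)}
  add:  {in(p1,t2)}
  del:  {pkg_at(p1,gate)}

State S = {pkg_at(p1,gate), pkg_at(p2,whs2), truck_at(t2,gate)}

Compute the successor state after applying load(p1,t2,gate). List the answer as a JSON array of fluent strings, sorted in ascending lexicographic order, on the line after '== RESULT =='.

Progress:
  pre ⊆ S: {pkg_at(p1,gate), truck_at(t2,gate)} ⊆ S  — applicable
  S \ del = {pkg_at(p2,whs2), truck_at(t2,gate)}
  ∪ add   = {in(p1,t2), pkg_at(p2,whs2), truck_at(t2,gate)}

== RESULT ==
["in(p1,t2)", "pkg_at(p2,whs2)", "truck_at(t2,gate)"]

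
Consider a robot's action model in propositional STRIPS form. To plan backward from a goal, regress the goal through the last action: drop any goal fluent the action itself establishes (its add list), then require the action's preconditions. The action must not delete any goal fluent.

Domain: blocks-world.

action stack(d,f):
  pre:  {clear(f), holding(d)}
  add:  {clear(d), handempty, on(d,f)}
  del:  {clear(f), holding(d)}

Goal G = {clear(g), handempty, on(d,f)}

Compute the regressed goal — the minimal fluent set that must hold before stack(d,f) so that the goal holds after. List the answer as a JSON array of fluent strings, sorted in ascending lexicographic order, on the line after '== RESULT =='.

Regress:
  G ∩ del = {}  (empty — regression defined)
  G \ add = {clear(g), handempty, on(d,f)} \ {clear(d), handempty, on(d,f)} = {clear(g)}
  ∪ pre   = {clear(g)} ∪ {clear(f), holding(d)}
          = {clear(f), clear(g), holding(d)}

== RESULT ==
["clear(f)", "clear(g)", "holding(d)"]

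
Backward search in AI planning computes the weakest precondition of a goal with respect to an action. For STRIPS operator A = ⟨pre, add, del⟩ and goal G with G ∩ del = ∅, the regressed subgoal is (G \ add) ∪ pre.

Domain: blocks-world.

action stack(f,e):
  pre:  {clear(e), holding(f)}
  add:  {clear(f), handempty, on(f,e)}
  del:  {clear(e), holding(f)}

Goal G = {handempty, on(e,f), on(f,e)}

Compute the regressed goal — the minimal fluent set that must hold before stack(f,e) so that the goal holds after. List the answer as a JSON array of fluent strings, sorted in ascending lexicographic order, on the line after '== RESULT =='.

Compute (G \ add) ∪ pre:
  G ∩ del = {}  (empty — regression defined)
  G \ add = {handempty, on(e,f), on(f,e)} \ {clear(f), handempty, on(f,e)} = {on(e,f)}
  ∪ pre   = {on(e,f)} ∪ {clear(e), holding(f)}
          = {clear(e), holding(f), on(e,f)}

== RESULT ==
["clear(e)", "holding(f)", "on(e,f)"]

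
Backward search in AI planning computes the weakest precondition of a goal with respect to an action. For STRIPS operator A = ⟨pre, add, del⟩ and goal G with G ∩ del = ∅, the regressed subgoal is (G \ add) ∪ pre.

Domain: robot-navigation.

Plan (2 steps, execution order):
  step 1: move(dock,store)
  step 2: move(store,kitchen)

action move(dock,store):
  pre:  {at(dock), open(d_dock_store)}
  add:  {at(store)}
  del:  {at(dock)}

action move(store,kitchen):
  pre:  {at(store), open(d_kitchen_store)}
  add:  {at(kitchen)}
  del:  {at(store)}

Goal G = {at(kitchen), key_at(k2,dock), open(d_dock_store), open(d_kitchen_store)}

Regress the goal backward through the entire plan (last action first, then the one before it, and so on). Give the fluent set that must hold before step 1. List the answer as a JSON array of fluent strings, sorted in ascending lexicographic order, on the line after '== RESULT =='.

Regress step by step:
  through step 2 (move(store,kitchen)): drop {at(kitchen)}, keep {key_at(k2,dock), open(d_dock_store), open(d_kitchen_store)}, require {at(store), open(d_kitchen_store)}
    → {at(store), key_at(k2,dock), open(d_dock_store), open(d_kitchen_store)}
  through step 1 (move(dock,store)): drop {at(store)}, keep {key_at(k2,dock), open(d_dock_store), open(d_kitchen_store)}, require {at(dock), open(d_dock_store)}
    → {at(dock), key_at(k2,dock), open(d_dock_store), open(d_kitchen_store)}

== RESULT ==
["at(dock)", "key_at(k2,dock)", "open(d_dock_store)", "open(d_kitchen_store)"]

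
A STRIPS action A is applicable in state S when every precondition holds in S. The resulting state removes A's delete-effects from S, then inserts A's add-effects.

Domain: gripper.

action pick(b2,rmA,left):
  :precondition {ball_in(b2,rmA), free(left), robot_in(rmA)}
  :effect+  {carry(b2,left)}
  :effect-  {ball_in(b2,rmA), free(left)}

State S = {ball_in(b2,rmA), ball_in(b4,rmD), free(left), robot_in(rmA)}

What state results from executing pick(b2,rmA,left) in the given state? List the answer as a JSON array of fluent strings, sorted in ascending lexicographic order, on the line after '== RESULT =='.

Progress:
  pre ⊆ S: {ball_in(b2,rmA), free(left), robot_in(rmA)} ⊆ S  — applicable
  S \ del = {ball_in(b4,rmD), robot_in(rmA)}
  ∪ add   = {ball_in(b4,rmD), carry(b2,left), robot_in(rmA)}

== RESULT ==
["ball_in(b4,rmD)", "carry(b2,left)", "robot_in(rmA)"]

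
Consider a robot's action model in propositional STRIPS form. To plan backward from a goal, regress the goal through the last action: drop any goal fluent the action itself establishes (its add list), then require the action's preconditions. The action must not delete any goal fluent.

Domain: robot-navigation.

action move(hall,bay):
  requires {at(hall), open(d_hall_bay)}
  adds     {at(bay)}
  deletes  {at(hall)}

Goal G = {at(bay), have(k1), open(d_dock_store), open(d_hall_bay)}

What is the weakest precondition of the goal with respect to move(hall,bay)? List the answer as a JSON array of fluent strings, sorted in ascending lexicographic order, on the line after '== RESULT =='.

Compute (G \ add) ∪ pre:
  G ∩ del = {}  (empty — regression defined)
  G \ add = {at(bay), have(k1), open(d_dock_store), open(d_hall_bay)} \ {at(bay)} = {have(k1), open(d_dock_store), open(d_hall_bay)}
  ∪ pre   = {have(k1), open(d_dock_store), open(d_hall_bay)} ∪ {at(hall), open(d_hall_bay)}
          = {at(hall), have(k1), open(d_dock_store), open(d_hall_bay)}

== RESULT ==
["at(hall)", "have(k1)", "open(d_dock_store)", "open(d_hall_bay)"]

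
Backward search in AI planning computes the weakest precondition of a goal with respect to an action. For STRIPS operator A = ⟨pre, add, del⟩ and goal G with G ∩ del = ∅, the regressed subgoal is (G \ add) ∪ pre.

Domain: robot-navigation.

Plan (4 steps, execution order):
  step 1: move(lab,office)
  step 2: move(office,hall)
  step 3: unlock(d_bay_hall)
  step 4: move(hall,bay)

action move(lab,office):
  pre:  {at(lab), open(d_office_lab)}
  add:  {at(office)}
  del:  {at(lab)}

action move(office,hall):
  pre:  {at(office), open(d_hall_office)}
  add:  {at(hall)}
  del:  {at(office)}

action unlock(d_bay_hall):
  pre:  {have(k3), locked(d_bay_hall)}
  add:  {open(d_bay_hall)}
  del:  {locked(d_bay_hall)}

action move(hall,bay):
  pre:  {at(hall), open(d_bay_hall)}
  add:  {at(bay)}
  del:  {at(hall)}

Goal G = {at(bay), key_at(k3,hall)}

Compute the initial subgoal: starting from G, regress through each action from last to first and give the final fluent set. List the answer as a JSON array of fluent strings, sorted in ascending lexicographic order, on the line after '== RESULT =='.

Regress step by step:
  through step 4 (move(hall,bay)): drop {at(bay)}, keep {key_at(k3,hall)}, require {at(hall), open(d_bay_hall)}
    → {at(hall), key_at(k3,hall), open(d_bay_hall)}
  through step 3 (unlock(d_bay_hall)): drop {open(d_bay_hall)}, keep {at(hall), key_at(k3,hall)}, require {have(k3), locked(d_bay_hall)}
    → {at(hall), have(k3), key_at(k3,hall), locked(d_bay_hall)}
  through step 2 (move(office,hall)): drop {at(hall)}, keep {have(k3), key_at(k3,hall), locked(d_bay_hall)}, require {at(office), open(d_hall_office)}
    → {at(office), have(k3), key_at(k3,hall), locked(d_bay_hall), open(d_hall_office)}
  through step 1 (move(lab,office)): drop {at(office)}, keep {have(k3), key_at(k3,hall), locked(d_bay_hall), open(d_hall_office)}, require {at(lab), open(d_office_lab)}
    → {at(lab), have(k3), key_at(k3,hall), locked(d_bay_hall), open(d_hall_office), open(d_office_lab)}

== RESULT ==
["at(lab)", "have(k3)", "key_at(k3,hall)", "locked(d_bay_hall)", "open(d_hall_office)", "open(d_office_lab)"]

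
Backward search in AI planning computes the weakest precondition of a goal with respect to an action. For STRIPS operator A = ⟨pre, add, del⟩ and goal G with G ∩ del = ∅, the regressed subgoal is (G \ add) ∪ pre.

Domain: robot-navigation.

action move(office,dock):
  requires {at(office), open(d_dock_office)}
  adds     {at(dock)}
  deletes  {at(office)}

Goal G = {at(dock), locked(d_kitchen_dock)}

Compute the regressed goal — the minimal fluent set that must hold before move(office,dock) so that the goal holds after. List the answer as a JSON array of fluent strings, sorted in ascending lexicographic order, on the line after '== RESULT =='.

Compute (G \ add) ∪ pre:
  G ∩ del = {}  (empty — regression defined)
  G \ add = {at(dock), locked(d_kitchen_dock)} \ {at(dock)} = {locked(d_kitchen_dock)}
  ∪ pre   = {locked(d_kitchen_dock)} ∪ {at(office), open(d_dock_office)}
          = {at(office), locked(d_kitchen_dock), open(d_dock_office)}

== RESULT ==
["at(office)", "locked(d_kitchen_dock)", "open(d_dock_office)"]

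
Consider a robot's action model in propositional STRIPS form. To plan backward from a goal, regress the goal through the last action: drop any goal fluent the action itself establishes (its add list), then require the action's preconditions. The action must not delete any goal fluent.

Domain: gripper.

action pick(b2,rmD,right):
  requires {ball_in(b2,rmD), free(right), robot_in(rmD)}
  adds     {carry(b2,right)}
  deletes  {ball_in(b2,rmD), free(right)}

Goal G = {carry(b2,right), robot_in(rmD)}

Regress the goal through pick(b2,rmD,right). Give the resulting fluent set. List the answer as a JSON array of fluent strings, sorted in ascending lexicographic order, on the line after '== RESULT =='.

Compute (G \ add) ∪ pre:
  G ∩ del = {}  (empty — regression defined)
  G \ add = {carry(b2,right), robot_in(rmD)} \ {carry(b2,right)} = {robot_in(rmD)}
  ∪ pre   = {robot_in(rmD)} ∪ {ball_in(b2,rmD), free(right), robot_in(rmD)}
          = {ball_in(b2,rmD), free(right), robot_in(rmD)}

== RESULT ==
["ball_in(b2,rmD)", "free(right)", "robot_in(rmD)"]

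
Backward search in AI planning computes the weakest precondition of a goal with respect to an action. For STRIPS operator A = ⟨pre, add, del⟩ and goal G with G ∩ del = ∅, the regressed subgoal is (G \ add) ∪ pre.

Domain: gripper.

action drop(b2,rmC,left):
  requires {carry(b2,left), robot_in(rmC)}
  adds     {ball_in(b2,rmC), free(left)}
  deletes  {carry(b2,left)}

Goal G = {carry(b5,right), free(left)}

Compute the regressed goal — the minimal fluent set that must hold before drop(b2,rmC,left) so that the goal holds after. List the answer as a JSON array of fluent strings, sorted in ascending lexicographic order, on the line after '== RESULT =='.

Regress:
  G ∩ del = {}  (empty — regression defined)
  G \ add = {carry(b5,right), free(left)} \ {ball_in(b2,rmC), free(left)} = {carry(b5,right)}
  ∪ pre   = {carry(b5,right)} ∪ {carry(b2,left), robot_in(rmC)}
          = {carry(b2,left), carry(b5,right), robot_in(rmC)}

== RESULT ==
["carry(b2,left)", "carry(b5,right)", "robot_in(rmC)"]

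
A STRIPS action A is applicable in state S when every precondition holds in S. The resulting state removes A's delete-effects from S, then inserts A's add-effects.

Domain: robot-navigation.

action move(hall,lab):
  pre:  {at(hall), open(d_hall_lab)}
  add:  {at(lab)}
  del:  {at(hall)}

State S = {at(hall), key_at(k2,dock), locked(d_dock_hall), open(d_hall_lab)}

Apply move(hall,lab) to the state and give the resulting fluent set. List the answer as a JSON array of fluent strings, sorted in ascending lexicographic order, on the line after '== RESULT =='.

Compute (S \ del) ∪ add:
  pre ⊆ S: {at(hall), open(d_hall_lab)} ⊆ S  — applicable
  S \ del = {key_at(k2,dock), locked(d_dock_hall), open(d_hall_lab)}
  ∪ add   = {at(lab), key_at(k2,dock), locked(d_dock_hall), open(d_hall_lab)}

== RESULT ==
["at(lab)", "key_at(k2,dock)", "locked(d_dock_hall)", "open(d_hall_lab)"]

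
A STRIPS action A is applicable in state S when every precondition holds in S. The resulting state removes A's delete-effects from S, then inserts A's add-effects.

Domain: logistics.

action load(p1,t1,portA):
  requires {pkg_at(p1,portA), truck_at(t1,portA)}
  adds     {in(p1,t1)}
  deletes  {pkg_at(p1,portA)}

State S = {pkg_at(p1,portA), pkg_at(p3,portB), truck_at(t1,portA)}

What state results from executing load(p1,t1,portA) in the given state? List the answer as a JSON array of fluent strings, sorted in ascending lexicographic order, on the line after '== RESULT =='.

Progress:
  pre ⊆ S: {pkg_at(p1,portA), truck_at(t1,portA)} ⊆ S  — applicable
  S \ del = {pkg_at(p3,portB), truck_at(t1,portA)}
  ∪ add   = {in(p1,t1), pkg_at(p3,portB), truck_at(t1,portA)}

== RESULT ==
["in(p1,t1)", "pkg_at(p3,portB)", "truck_at(t1,portA)"]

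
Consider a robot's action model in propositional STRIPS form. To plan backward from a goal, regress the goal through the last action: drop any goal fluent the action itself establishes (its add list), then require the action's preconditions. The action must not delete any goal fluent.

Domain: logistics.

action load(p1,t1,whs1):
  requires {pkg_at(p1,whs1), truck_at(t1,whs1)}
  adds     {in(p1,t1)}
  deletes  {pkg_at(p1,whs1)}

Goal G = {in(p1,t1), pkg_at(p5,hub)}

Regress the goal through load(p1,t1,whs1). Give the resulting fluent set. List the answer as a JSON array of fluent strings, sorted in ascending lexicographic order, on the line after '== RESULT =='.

Regress:
  G ∩ del = {}  (empty — regression defined)
  G \ add = {in(p1,t1), pkg_at(p5,hub)} \ {in(p1,t1)} = {pkg_at(p5,hub)}
  ∪ pre   = {pkg_at(p5,hub)} ∪ {pkg_at(p1,whs1), truck_at(t1,whs1)}
          = {pkg_at(p1,whs1), pkg_at(p5,hub), truck_at(t1,whs1)}

== RESULT ==
["pkg_at(p1,whs1)", "pkg_at(p5,hub)", "truck_at(t1,whs1)"]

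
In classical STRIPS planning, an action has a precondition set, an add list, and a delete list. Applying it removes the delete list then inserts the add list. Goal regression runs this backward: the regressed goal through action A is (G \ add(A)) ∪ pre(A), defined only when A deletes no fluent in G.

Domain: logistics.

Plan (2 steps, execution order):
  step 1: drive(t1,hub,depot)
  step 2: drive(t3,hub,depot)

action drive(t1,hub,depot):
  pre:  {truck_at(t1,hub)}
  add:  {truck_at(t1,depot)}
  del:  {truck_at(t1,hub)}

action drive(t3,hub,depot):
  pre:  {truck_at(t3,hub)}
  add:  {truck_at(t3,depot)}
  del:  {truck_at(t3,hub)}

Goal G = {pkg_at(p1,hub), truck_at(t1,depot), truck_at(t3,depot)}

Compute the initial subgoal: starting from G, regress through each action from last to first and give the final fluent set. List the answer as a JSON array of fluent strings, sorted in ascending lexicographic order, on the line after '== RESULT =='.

Work backward from the goal:
  through step 2 (drive(t3,hub,depot)): drop {truck_at(t3,depot)}, keep {pkg_at(p1,hub), truck_at(t1,depot)}, require {truck_at(t3,hub)}
    → {pkg_at(p1,hub), truck_at(t1,depot), truck_at(t3,hub)}
  through step 1 (drive(t1,hub,depot)): drop {truck_at(t1,depot)}, keep {pkg_at(p1,hub), truck_at(t3,hub)}, require {truck_at(t1,hub)}
    → {pkg_at(p1,hub), truck_at(t1,hub), truck_at(t3,hub)}

== RESULT ==
["pkg_at(p1,hub)", "truck_at(t1,hub)", "truck_at(t3,hub)"]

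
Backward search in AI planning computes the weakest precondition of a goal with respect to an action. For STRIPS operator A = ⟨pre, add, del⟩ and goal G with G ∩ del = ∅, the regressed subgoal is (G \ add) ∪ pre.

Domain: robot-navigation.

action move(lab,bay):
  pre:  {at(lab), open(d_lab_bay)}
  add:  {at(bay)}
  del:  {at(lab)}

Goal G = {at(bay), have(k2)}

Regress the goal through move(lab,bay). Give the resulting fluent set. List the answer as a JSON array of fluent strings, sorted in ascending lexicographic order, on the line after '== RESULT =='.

Compute (G \ add) ∪ pre:
  G ∩ del = {}  (empty — regression defined)
  G \ add = {at(bay), have(k2)} \ {at(bay)} = {have(k2)}
  ∪ pre   = {have(k2)} ∪ {at(lab), open(d_lab_bay)}
          = {at(lab), have(k2), open(d_lab_bay)}

== RESULT ==
["at(lab)", "have(k2)", "open(d_lab_bay)"]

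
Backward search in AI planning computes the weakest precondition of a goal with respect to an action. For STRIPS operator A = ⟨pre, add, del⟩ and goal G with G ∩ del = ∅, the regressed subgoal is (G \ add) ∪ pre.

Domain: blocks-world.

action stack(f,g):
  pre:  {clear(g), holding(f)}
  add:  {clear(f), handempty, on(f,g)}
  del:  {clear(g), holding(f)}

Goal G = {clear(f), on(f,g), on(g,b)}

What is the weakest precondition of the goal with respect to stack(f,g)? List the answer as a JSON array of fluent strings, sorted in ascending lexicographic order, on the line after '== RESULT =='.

Regress:
  G ∩ del = {}  (empty — regression defined)
  G \ add = {clear(f), on(f,g), on(g,b)} \ {clear(f), handempty, on(f,g)} = {on(g,b)}
  ∪ pre   = {on(g,b)} ∪ {clear(g), holding(f)}
          = {clear(g), holding(f), on(g,b)}

== RESULT ==
["clear(g)", "holding(f)", "on(g,b)"]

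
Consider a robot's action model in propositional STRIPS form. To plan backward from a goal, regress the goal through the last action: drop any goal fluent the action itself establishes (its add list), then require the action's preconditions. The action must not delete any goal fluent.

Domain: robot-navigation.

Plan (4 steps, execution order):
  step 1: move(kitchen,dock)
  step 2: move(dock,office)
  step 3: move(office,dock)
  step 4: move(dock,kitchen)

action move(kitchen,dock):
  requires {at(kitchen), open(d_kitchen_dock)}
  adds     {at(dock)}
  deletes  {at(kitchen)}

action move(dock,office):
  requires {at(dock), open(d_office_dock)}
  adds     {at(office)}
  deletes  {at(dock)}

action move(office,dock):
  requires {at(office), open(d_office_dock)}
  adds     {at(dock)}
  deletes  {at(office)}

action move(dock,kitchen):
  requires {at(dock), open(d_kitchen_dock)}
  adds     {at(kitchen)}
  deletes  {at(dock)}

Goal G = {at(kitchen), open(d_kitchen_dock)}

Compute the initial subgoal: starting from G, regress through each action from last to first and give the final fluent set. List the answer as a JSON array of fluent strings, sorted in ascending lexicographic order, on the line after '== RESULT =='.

Work backward from the goal:
  through step 4 (move(dock,kitchen)): drop {at(kitchen)}, keep {open(d_kitchen_dock)}, require {at(dock), open(d_kitchen_dock)}
    → {at(dock), open(d_kitchen_dock)}
  through step 3 (move(office,dock)): drop {at(dock)}, keep {open(d_kitchen_dock)}, require {at(office), open(d_office_dock)}
    → {at(office), open(d_kitchen_dock), open(d_office_dock)}
  through step 2 (move(dock,office)): drop {at(office)}, keep {open(d_kitchen_dock), open(d_office_dock)}, require {at(dock), open(d_office_dock)}
    → {at(dock), open(d_kitchen_dock), open(d_office_dock)}
  through step 1 (move(kitchen,dock)): drop {at(dock)}, keep {open(d_kitchen_dock), open(d_office_dock)}, require {at(kitchen), open(d_kitchen_dock)}
    → {at(kitchen), open(d_kitchen_dock), open(d_office_dock)}

== RESULT ==
["at(kitchen)", "open(d_kitchen_dock)", "open(d_office_dock)"]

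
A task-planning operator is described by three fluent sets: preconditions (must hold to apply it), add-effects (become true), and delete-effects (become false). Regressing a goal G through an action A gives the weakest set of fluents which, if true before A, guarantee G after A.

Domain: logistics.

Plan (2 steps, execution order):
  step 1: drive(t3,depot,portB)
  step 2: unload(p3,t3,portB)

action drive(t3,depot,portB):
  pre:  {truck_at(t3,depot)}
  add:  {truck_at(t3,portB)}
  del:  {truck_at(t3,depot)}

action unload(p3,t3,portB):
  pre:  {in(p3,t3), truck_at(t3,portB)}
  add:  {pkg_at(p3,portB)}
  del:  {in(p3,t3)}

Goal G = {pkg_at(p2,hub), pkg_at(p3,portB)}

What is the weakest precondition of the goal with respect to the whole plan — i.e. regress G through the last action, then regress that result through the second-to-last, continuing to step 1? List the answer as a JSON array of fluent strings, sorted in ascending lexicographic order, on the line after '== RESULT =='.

Work backward from the goal:
  through step 2 (unload(p3,t3,portB)): drop {pkg_at(p3,portB)}, keep {pkg_at(p2,hub)}, require {in(p3,t3), truck_at(t3,portB)}
    → {in(p3,t3), pkg_at(p2,hub), truck_at(t3,portB)}
  through step 1 (drive(t3,depot,portB)): drop {truck_at(t3,portB)}, keep {in(p3,t3), pkg_at(p2,hub)}, require {truck_at(t3,depot)}
    → {in(p3,t3), pkg_at(p2,hub), truck_at(t3,depot)}

== RESULT ==
["in(p3,t3)", "pkg_at(p2,hub)", "truck_at(t3,depot)"]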